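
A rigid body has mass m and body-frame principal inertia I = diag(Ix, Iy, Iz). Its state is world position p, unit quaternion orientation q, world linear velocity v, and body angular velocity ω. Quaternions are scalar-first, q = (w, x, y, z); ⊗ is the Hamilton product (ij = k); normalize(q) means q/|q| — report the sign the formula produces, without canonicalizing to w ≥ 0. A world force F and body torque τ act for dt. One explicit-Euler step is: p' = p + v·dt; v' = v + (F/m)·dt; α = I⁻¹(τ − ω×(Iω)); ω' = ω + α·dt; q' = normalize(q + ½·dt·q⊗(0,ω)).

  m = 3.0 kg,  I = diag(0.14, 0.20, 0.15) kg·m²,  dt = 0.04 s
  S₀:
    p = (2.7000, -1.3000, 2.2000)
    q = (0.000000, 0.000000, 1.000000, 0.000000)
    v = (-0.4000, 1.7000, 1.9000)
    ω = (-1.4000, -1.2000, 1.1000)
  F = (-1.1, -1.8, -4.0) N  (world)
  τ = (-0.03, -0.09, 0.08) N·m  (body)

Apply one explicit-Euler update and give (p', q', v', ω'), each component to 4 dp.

p' = p + v·dt = (2.6840, -1.2320, 2.2760)
new velocity v' = (-0.4147, 1.6760, 1.8467)
precession coupling ω×(Iω) = (0.0660, 0.0154, 0.1008)
α = I⁻¹(τ − ω×Iω) = (-0.6857, -0.5270, -0.1387)
ω' = ω + α·dt = (-1.4274, -1.2211, 1.0945)
Hamilton product q⊗(0,ω) = (1.2000000, 1.1000000, 0.0000000, 1.4000000)
q' = normalize(q + ½dt·q⊗(0,ω)) = (0.0240, 0.0220, 0.9991, 0.0280)

p' = (2.6840, -1.2320, 2.2760)
q' = (0.0240, 0.0220, 0.9991, 0.0280)
v' = (-0.4147, 1.6760, 1.8467)
ω' = (-1.4274, -1.2211, 1.0945)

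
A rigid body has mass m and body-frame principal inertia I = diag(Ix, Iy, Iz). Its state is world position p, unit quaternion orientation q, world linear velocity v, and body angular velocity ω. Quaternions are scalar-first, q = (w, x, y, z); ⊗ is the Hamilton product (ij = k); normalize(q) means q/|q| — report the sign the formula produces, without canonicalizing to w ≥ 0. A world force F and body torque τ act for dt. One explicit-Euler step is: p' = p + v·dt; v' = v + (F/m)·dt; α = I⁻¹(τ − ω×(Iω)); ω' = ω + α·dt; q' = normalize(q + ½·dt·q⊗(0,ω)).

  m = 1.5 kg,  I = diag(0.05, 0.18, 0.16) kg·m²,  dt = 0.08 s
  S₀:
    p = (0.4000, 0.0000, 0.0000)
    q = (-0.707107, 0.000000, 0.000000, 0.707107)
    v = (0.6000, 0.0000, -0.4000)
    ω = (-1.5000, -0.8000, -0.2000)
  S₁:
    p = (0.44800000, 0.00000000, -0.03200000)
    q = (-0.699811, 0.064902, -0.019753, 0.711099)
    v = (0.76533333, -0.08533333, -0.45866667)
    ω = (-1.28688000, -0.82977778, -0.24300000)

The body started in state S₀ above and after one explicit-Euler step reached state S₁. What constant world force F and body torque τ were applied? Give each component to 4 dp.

F = (3.1000, -1.6000, -1.1000)
τ = (0.1300, -0.1000, 0.0700)

Δv = v₁−v₀ = (0.16533333, -0.08533333, -0.05866667)
applied force F = (3.1000, -1.6000, -1.1000)
rate change Δω = (0.21312000, -0.02977778, -0.04300000)
τ = I·(Δω/dt) + ω₀×(Iω₀) = (0.1300, -0.1000, 0.0700)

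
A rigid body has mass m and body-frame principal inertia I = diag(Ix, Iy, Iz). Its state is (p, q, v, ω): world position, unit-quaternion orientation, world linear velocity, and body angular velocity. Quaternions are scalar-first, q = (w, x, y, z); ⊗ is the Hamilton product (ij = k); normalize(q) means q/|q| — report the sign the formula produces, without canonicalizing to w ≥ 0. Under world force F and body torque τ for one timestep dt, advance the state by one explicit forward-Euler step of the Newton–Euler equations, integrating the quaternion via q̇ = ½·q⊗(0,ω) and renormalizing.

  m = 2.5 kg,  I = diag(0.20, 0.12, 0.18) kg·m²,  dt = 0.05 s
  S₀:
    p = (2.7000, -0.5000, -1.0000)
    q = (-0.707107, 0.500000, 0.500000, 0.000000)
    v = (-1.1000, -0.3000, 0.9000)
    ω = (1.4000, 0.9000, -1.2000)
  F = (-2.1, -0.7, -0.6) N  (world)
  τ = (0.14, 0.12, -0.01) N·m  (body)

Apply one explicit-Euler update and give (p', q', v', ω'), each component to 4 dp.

a = (-0.8400, -0.2800, -0.2400)
new position p' = (2.6450, -0.5150, -0.9550)
v' = v + a·dt = (-1.1420, -0.3140, 0.8880)
precession coupling ω×(Iω) = (-0.0648, -0.0336, -0.1008)
α = I⁻¹(τ − ω×Iω) = (1.0240, 1.2800, 0.5044)
ω' = ω + α·dt = (1.4512, 0.9640, -1.1748)
q⊗(0,ω) = (-1.1500000, -1.5899498, -0.0363963, 0.5985284)
q' = normalize(q + ½dt·q⊗(0,ω)) = (-0.7349, 0.4596, 0.4984, 0.0149)

p' = (2.6450, -0.5150, -0.9550)
q' = (-0.7349, 0.4596, 0.4984, 0.0149)
v' = (-1.1420, -0.3140, 0.8880)
ω' = (1.4512, 0.9640, -1.1748)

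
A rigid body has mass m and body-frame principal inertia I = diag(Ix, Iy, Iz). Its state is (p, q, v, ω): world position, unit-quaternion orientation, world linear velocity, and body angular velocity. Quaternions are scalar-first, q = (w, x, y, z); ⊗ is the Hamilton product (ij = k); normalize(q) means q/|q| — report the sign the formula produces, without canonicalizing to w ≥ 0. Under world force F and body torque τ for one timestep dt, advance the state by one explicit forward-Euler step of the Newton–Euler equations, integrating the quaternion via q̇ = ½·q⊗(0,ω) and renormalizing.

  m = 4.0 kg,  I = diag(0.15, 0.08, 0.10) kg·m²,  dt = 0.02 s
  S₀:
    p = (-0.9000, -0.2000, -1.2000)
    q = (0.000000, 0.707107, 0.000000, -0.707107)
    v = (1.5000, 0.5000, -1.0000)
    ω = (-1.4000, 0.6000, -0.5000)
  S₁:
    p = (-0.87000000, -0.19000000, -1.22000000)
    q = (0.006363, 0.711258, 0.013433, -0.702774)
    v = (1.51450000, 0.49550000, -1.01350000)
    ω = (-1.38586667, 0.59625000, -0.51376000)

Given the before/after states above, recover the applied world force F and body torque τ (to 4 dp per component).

F = (2.9000, -0.9000, -2.7000)
τ = (0.1000, 0.0200, -0.0100)

Δv = v₁−v₀ = (0.01450000, -0.00450000, -0.01350000)
m·(v₁−v₀)/dt = (2.9000, -0.9000, -2.7000)
rate change Δω = (0.01413333, -0.00375000, -0.01376000)
ω₀×(Iω₀) = (-0.0060, 0.0350, 0.0588)
I·α + gyro = (0.1000, 0.0200, -0.0100)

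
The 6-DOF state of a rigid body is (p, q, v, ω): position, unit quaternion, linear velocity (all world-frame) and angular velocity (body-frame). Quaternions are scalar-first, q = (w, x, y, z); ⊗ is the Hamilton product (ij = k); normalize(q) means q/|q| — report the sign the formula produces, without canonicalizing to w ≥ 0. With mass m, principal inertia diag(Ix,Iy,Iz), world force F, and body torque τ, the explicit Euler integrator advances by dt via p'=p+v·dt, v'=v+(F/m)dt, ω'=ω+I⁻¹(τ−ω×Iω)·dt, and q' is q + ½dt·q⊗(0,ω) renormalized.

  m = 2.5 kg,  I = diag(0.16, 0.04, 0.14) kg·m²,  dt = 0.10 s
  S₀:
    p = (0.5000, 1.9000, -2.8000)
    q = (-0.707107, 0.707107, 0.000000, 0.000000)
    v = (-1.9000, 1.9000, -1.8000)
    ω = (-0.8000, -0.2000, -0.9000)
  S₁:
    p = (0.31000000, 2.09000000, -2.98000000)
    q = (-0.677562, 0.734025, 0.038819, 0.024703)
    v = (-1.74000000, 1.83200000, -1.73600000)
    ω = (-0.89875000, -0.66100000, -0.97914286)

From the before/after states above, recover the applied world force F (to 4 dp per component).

Δv = v₁−v₀ = (0.16000000, -0.06800000, 0.06400000)
applied force F = (4.0000, -1.7000, 1.6000)

F = (4.0000, -1.7000, 1.6000)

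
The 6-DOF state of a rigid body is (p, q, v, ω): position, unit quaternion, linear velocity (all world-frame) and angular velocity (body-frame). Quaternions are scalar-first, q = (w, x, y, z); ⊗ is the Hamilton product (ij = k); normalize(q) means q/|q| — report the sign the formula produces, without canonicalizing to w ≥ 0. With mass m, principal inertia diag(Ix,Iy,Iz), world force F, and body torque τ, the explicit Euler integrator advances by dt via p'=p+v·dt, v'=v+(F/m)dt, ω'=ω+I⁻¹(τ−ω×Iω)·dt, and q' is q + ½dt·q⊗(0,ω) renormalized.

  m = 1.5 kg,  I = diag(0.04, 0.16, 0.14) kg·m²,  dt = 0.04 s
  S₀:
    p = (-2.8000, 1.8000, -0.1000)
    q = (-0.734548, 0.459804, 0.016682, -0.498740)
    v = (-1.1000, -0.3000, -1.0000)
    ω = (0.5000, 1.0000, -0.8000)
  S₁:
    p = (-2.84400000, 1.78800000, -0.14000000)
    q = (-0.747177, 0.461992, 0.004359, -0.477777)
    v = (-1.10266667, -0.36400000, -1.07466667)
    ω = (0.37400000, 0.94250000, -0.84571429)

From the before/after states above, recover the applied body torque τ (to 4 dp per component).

rate change Δω = (-0.12600000, -0.05750000, -0.04571429)
applied torque τ = (-0.1100, -0.1900, -0.1000)

τ = (-0.1100, -0.1900, -0.1000)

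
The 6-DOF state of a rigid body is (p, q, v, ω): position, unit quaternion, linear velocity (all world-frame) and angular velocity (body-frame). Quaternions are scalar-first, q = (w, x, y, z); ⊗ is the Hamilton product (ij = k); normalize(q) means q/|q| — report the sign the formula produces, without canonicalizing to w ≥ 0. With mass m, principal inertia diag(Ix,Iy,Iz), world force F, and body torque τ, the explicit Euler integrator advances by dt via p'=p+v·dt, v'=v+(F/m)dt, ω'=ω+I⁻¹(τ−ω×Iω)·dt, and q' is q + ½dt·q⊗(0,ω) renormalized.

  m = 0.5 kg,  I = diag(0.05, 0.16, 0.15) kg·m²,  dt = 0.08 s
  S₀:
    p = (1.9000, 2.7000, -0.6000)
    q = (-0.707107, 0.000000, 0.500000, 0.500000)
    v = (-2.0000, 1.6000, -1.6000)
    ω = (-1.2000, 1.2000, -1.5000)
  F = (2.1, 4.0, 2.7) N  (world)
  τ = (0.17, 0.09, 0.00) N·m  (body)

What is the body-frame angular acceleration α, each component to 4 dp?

gyro term ω×Iω = (0.0180, -0.1800, -0.1584)
angular accel α = (3.0400, 1.6875, 1.0560)

α = (3.0400, 1.6875, 1.0560)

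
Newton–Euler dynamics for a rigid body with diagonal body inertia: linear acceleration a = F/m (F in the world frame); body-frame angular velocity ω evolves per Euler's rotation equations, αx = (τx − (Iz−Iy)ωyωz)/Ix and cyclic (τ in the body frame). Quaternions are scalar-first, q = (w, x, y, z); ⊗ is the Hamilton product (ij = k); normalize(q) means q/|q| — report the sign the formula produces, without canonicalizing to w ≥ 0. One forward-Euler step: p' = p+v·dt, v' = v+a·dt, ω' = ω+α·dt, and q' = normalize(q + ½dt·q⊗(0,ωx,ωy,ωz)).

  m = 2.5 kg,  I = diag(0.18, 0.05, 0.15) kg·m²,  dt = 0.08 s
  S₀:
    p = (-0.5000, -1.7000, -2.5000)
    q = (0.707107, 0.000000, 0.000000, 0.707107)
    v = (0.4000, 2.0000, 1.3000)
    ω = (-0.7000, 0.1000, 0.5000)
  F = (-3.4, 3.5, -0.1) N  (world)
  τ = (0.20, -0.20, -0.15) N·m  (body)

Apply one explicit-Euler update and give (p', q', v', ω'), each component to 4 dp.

p' = (-0.4680, -1.5400, -2.3960)
q' = (0.6925, -0.0226, -0.0170, 0.7208)
v' = (0.2912, 2.1120, 1.2968)
ω' = (-0.6133, -0.2032, 0.4151)

p' = p + v·dt = (-0.4680, -1.5400, -2.3960)
v' = v + a·dt = (0.2912, 2.1120, 1.2968)
angular accel α = (1.0833, -3.7900, -1.0607)
new body rate ω' = (-0.6133, -0.2032, 0.4151)
Hamilton product q⊗(0,ω) = (-0.3535535, -0.5656856, -0.4242642, 0.3535535)
updated quaternion q' = (0.6925, -0.0226, -0.0170, 0.7208)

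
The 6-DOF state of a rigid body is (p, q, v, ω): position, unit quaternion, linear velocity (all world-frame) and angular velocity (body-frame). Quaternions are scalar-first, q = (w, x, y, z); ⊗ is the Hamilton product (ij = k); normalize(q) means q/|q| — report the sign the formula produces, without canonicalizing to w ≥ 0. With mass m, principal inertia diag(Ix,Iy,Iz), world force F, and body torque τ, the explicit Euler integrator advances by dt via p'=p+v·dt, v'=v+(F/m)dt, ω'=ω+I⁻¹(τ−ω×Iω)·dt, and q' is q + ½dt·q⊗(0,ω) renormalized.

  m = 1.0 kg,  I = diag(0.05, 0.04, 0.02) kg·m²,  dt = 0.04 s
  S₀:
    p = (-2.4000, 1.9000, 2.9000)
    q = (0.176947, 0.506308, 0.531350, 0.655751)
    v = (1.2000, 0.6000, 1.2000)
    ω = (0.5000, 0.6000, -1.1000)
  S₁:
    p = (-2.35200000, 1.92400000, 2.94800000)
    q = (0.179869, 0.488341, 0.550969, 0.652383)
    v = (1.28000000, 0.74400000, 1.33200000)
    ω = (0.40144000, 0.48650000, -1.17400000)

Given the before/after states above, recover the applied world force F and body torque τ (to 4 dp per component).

v₁ − v₀ = (0.08000000, 0.14400000, 0.13200000)
F = m·Δv/dt = (2.0000, 3.6000, 3.3000)
Δω = ω₁−ω₀ = (-0.09856000, -0.11350000, -0.07400000)
I·α + gyro = (-0.1100, -0.1300, -0.0400)

F = (2.0000, 3.6000, 3.3000)
τ = (-0.1100, -0.1300, -0.0400)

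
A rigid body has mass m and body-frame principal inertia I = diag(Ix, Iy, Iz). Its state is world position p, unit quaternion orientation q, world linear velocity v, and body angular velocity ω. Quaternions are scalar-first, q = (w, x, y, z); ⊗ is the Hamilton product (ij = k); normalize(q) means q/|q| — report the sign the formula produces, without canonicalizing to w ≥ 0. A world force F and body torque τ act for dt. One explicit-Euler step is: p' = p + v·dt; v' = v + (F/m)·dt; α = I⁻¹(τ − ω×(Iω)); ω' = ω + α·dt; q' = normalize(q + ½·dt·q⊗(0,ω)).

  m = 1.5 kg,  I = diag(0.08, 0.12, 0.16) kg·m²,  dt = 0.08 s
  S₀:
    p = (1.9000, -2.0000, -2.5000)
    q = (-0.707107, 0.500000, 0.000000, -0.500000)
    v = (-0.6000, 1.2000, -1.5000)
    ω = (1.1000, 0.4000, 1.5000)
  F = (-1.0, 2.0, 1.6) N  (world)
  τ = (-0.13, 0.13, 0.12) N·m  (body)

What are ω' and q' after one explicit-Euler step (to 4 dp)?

ω×(Iω) gyroscopic = (0.0240, -0.1320, 0.0176)
angular accel α = (-1.9250, 2.1833, 0.6400)
new body rate ω' = (0.9460, 0.5747, 1.5512)
Hamilton product q⊗(0,ω) = (0.2000000, -0.5778177, -1.5828428, -0.8606605)
updated quaternion q' = (-0.6971, 0.4755, -0.0631, -0.5329)

ω' = (0.9460, 0.5747, 1.5512)
q' = (-0.6971, 0.4755, -0.0631, -0.5329)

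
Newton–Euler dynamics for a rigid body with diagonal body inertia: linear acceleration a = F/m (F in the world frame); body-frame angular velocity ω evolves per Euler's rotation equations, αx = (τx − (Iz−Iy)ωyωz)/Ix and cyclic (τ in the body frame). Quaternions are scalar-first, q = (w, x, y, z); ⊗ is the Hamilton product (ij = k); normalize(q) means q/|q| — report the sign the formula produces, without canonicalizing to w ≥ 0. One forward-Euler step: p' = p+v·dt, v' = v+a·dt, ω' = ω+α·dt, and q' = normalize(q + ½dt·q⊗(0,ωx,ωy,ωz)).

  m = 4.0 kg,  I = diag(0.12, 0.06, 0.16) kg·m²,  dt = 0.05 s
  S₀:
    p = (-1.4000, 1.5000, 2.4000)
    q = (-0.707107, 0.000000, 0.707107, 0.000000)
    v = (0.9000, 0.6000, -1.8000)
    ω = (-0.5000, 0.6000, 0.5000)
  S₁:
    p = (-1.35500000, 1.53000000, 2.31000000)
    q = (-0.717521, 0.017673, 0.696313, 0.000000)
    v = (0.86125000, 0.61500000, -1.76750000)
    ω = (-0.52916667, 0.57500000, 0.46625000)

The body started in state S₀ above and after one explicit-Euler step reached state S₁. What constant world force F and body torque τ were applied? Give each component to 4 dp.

Δv = v₁−v₀ = (-0.03875000, 0.01500000, 0.03250000)
applied force F = (-3.1000, 1.2000, 2.6000)
rate change Δω = (-0.02916667, -0.02500000, -0.03375000)
applied torque τ = (-0.0400, -0.0200, -0.0900)

F = (-3.1000, 1.2000, 2.6000)
τ = (-0.0400, -0.0200, -0.0900)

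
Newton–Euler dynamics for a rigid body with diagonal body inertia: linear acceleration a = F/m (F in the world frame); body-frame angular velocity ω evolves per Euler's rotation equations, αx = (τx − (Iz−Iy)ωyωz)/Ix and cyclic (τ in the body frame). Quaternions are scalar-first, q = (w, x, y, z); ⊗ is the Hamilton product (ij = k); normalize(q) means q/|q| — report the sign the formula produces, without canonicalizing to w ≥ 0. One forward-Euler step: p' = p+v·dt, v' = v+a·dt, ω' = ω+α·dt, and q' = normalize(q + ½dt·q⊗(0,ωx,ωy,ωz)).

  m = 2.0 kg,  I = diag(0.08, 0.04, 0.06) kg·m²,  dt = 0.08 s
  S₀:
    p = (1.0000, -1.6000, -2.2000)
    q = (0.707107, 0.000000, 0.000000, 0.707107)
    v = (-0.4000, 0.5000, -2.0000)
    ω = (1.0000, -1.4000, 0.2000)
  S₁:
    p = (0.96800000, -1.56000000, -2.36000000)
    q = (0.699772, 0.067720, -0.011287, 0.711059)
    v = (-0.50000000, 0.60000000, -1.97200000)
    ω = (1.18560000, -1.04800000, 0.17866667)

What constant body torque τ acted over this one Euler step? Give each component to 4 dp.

τ = (0.1800, 0.1800, 0.0400)

ω₁ − ω₀ = (0.18560000, 0.35200000, -0.02133333)
applied torque τ = (0.1800, 0.1800, 0.0400)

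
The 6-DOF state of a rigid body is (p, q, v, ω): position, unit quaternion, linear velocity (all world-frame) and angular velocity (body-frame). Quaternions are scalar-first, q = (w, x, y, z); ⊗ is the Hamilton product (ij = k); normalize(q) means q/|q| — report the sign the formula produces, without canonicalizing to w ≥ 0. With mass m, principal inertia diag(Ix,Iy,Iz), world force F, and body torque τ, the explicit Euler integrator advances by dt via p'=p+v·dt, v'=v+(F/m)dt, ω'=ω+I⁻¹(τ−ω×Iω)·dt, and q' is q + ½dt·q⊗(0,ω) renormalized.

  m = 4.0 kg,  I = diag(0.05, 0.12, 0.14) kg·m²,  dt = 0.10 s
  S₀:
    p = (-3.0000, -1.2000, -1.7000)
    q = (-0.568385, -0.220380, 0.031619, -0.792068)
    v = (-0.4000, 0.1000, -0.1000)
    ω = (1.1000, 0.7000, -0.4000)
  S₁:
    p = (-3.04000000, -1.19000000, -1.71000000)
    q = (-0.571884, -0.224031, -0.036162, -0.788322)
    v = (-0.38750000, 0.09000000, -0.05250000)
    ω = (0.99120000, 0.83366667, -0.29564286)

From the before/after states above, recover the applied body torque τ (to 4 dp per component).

rate change Δω = (-0.10880000, 0.13366667, 0.10435714)
precession coupling = (-0.0056, 0.0396, 0.0539)
τ = I·(Δω/dt) + ω₀×(Iω₀) = (-0.0600, 0.2000, 0.2000)

τ = (-0.0600, 0.2000, 0.2000)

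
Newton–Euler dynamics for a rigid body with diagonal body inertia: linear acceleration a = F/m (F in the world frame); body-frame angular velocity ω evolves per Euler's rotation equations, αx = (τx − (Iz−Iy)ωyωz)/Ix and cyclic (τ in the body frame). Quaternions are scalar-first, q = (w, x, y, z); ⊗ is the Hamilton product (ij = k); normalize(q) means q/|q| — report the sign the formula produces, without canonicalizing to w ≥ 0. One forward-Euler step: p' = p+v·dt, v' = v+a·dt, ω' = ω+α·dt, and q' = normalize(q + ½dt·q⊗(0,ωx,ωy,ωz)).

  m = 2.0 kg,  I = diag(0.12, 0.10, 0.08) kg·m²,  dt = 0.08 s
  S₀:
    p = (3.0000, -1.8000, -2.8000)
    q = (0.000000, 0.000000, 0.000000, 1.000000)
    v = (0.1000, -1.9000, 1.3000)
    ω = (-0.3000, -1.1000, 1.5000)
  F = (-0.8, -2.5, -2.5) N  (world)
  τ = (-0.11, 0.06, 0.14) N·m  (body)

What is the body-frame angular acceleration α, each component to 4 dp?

α = (-1.1917, 0.7800, 1.8325)

precession coupling ω×(Iω) = (0.0330, -0.0180, -0.0066)
α = I⁻¹(τ − ω×Iω) = (-1.1917, 0.7800, 1.8325)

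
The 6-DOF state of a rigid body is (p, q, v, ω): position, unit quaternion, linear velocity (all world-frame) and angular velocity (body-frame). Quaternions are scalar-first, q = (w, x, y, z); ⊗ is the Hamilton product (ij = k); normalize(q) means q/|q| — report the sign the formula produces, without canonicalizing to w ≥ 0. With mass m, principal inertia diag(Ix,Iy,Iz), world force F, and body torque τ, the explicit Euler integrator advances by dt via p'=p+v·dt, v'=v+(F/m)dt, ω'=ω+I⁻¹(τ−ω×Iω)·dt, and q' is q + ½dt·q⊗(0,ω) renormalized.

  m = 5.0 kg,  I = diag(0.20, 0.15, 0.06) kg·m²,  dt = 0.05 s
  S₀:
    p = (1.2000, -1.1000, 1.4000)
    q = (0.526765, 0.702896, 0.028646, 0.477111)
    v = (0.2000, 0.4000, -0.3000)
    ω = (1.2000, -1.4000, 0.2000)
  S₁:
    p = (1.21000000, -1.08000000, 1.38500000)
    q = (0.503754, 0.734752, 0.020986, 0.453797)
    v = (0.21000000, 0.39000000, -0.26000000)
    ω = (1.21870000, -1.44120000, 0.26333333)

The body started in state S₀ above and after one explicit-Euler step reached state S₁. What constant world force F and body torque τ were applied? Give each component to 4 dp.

Δω = ω₁−ω₀ = (0.01870000, -0.04120000, 0.06333333)
precession coupling = (0.0252, 0.0336, 0.0840)
τ = I·(Δω/dt) + ω₀×(Iω₀) = (0.1000, -0.0900, 0.1600)
v₁ − v₀ = (0.01000000, -0.01000000, 0.04000000)
applied force F = (1.0000, -1.0000, 4.0000)

F = (1.0000, -1.0000, 4.0000)
τ = (0.1000, -0.0900, 0.1600)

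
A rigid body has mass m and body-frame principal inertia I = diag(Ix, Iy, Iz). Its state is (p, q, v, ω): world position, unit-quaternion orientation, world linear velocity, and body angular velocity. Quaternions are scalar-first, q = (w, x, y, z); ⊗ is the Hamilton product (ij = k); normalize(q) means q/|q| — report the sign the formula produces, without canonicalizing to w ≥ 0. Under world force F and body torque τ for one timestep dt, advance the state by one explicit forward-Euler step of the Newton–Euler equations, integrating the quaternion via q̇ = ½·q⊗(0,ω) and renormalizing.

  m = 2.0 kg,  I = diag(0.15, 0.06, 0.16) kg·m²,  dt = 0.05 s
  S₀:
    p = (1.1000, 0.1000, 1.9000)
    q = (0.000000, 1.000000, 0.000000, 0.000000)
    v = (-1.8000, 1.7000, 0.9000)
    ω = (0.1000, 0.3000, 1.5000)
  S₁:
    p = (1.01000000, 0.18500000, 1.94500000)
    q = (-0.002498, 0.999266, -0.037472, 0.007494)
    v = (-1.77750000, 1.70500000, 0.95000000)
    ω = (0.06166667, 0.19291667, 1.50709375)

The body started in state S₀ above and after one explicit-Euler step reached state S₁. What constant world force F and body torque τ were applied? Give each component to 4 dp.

rate change Δω = (-0.03833333, -0.10708333, 0.00709375)
gyro term ω₀×Iω₀ = (0.0450, -0.0015, -0.0027)
I·α + gyro = (-0.0700, -0.1300, 0.0200)
velocity change Δv = (0.02250000, 0.00500000, 0.05000000)
m·(v₁−v₀)/dt = (0.9000, 0.2000, 2.0000)

F = (0.9000, 0.2000, 2.0000)
τ = (-0.0700, -0.1300, 0.0200)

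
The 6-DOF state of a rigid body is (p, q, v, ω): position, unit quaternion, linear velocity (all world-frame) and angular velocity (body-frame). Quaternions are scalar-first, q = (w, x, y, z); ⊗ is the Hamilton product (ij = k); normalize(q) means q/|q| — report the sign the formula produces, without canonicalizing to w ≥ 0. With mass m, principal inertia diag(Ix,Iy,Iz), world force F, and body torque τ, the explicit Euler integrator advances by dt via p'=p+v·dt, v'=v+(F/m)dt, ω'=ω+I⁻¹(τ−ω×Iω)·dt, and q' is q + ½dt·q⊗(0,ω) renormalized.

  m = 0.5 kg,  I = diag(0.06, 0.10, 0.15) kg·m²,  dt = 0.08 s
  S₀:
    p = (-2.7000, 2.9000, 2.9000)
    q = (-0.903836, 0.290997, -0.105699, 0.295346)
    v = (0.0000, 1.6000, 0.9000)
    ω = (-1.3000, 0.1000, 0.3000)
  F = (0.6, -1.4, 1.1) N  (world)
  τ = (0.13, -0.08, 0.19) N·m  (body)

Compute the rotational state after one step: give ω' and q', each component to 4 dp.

ω' = (-1.1287, 0.0079, 0.4041)
q' = (-0.8906, 0.3351, -0.1280, 0.2798)

precession coupling ω×(Iω) = (0.0015, 0.0351, -0.0052)
(τ − ω×Iω)/I = (2.1417, -1.1510, 1.3013)
ω' = ω + α·dt = (-1.1287, 0.0079, 0.4041)
2q̇ = q⊗(0,ω) = (0.3002622, 1.1137425, -0.5616325, -0.3794598)
q + ½dt·q⊗(0,ω), renormalized = (-0.8906, 0.3351, -0.1280, 0.2798)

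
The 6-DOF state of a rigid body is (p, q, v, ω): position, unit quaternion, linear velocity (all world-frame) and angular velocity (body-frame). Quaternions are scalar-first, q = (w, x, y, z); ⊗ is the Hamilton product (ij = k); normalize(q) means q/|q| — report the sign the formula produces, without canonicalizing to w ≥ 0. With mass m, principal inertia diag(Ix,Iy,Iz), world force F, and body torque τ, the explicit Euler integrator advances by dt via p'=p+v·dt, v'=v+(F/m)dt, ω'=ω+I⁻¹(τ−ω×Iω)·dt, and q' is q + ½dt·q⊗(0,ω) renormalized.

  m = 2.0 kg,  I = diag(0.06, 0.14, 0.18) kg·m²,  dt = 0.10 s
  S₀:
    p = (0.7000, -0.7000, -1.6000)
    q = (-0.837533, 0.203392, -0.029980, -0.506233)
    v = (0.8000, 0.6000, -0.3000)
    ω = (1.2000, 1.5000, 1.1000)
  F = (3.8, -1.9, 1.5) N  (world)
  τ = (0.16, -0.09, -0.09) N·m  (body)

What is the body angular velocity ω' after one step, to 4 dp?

ω' = (1.3567, 1.5489, 0.9700)

ω×(Iω) gyroscopic = (0.0660, -0.1584, 0.1440)
α = I⁻¹(τ − ω×Iω) = (1.5667, 0.4886, -1.3000)
new body rate ω' = (1.3567, 1.5489, 0.9700)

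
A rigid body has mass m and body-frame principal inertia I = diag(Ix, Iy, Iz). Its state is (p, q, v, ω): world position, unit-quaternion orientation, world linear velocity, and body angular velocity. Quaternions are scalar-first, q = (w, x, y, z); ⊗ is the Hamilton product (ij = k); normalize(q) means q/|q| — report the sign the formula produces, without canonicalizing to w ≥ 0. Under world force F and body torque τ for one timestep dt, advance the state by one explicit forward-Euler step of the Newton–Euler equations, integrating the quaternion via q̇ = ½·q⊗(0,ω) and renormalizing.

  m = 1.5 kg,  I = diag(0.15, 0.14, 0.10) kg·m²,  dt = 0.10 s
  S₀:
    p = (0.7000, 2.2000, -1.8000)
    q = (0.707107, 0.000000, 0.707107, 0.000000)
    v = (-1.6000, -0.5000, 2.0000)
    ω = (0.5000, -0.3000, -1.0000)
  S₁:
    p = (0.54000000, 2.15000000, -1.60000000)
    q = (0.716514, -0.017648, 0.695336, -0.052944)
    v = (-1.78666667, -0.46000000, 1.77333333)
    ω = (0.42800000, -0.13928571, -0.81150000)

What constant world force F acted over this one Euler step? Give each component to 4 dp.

F = (-2.8000, 0.6000, -3.4000)

velocity change Δv = (-0.18666667, 0.04000000, -0.22666667)
m·(v₁−v₀)/dt = (-2.8000, 0.6000, -3.4000)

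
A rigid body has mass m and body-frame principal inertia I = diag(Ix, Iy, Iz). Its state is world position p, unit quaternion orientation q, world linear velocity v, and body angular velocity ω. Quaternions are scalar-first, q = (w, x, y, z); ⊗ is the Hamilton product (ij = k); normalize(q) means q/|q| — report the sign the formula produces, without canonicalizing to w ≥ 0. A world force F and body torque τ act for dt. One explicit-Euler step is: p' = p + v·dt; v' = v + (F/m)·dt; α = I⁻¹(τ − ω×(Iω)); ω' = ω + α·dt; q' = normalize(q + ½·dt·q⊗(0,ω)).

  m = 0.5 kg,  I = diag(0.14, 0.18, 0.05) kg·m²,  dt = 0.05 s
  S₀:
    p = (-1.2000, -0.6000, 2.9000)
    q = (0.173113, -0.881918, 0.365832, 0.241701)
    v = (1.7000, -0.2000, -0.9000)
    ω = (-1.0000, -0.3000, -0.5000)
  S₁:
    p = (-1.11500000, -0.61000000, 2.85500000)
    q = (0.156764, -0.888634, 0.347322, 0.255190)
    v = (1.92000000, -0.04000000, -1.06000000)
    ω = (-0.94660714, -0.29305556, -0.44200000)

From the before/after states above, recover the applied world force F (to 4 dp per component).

v₁ − v₀ = (0.22000000, 0.16000000, -0.16000000)
F = m·Δv/dt = (2.2000, 1.6000, -1.6000)

F = (2.2000, 1.6000, -1.6000)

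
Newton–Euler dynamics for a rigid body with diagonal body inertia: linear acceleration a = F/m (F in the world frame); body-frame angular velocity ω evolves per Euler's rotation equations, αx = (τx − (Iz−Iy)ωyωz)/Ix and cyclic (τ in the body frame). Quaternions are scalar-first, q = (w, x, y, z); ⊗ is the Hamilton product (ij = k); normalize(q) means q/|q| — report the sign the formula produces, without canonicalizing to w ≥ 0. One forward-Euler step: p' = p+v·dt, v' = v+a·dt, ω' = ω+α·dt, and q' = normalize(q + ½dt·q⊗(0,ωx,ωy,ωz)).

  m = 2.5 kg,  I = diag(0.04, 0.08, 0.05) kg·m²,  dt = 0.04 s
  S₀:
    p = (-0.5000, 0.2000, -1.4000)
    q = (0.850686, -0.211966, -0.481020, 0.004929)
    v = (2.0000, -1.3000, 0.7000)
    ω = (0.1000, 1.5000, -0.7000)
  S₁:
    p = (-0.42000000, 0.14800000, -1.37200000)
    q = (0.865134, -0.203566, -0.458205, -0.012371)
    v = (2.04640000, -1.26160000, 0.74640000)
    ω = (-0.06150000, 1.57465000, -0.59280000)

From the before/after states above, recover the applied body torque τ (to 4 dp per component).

ω₁ − ω₀ = (-0.16150000, 0.07465000, 0.10720000)
gyro term ω₀×Iω₀ = (0.0315, 0.0007, 0.0060)
applied torque τ = (-0.1300, 0.1500, 0.1400)

τ = (-0.1300, 0.1500, 0.1400)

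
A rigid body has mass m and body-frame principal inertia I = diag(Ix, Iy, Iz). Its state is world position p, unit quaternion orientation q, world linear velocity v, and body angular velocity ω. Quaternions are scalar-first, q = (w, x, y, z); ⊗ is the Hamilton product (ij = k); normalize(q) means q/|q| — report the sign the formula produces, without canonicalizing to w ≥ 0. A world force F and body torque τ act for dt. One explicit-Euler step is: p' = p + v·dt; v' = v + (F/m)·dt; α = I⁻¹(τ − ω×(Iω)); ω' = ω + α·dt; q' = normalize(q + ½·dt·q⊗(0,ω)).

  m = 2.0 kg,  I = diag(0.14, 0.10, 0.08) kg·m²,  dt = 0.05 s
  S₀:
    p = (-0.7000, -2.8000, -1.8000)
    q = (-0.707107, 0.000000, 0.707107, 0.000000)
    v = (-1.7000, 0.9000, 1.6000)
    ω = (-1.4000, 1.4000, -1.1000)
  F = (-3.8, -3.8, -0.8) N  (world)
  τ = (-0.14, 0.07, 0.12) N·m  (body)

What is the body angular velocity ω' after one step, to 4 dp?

ω' = (-1.4610, 1.3888, -1.0740)

(τ − ω×Iω)/I = (-1.2200, -0.2240, 0.5200)
ω' = ω + α·dt = (-1.4610, 1.3888, -1.0740)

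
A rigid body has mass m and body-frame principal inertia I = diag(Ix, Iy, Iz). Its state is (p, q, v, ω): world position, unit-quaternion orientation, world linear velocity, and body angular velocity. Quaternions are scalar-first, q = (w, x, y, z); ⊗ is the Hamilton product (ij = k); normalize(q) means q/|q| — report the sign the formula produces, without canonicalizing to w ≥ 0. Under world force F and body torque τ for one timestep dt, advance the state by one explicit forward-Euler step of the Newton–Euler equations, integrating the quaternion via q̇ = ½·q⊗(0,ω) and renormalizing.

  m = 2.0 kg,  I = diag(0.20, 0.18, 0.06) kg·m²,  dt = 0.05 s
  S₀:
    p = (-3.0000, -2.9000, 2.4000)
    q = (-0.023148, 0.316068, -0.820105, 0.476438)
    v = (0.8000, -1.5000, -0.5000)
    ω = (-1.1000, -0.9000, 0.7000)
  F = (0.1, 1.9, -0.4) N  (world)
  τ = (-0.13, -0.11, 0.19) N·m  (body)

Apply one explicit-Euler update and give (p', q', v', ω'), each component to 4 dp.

new position p' = (-2.9600, -2.9750, 2.3750)
v + (F/m)dt = (0.8025, -1.4525, -0.5100)
α = I⁻¹(τ − ω×Iω) = (-1.0280, -0.0122, 3.4967)
new body rate ω' = (-1.1514, -0.9006, 0.8748)
Hamilton product q⊗(0,ω) = (-0.7239263, -0.1198165, -0.7244962, -1.2027803)
q' = normalize(q + ½dt·q⊗(0,ω)) = (-0.0412, 0.3128, -0.8376, 0.4460)

p' = (-2.9600, -2.9750, 2.3750)
q' = (-0.0412, 0.3128, -0.8376, 0.4460)
v' = (0.8025, -1.4525, -0.5100)
ω' = (-1.1514, -0.9006, 0.8748)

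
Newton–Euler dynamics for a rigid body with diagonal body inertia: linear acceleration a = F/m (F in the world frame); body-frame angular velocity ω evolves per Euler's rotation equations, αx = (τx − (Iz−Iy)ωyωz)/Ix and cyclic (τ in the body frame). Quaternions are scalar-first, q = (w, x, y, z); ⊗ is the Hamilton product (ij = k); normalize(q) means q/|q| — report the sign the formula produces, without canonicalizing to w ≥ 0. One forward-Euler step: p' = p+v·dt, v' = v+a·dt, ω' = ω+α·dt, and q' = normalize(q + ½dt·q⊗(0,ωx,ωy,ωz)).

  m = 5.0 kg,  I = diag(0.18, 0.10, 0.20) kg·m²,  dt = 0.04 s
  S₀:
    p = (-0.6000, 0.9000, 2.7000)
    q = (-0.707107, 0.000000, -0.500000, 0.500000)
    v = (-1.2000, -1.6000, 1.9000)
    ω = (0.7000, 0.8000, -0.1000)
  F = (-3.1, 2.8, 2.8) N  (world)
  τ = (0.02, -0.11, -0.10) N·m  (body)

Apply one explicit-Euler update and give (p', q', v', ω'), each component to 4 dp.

precession coupling ω×(Iω) = (-0.0080, 0.0014, -0.0448)
(τ − ω×Iω)/I = (0.1556, -1.1140, -0.2760)
new body rate ω' = (0.7062, 0.7554, -0.1110)
2q̇ = q⊗(0,ω) = (0.4500000, -0.8449749, -0.2156856, 0.4207107)
q' = normalize(q + ½dt·q⊗(0,ω)) = (-0.6979, -0.0169, -0.5042, 0.5083)
new position p' = (-0.6480, 0.8360, 2.7760)
v + (F/m)dt = (-1.2248, -1.5776, 1.9224)

p' = (-0.6480, 0.8360, 2.7760)
q' = (-0.6979, -0.0169, -0.5042, 0.5083)
v' = (-1.2248, -1.5776, 1.9224)
ω' = (0.7062, 0.7554, -0.1110)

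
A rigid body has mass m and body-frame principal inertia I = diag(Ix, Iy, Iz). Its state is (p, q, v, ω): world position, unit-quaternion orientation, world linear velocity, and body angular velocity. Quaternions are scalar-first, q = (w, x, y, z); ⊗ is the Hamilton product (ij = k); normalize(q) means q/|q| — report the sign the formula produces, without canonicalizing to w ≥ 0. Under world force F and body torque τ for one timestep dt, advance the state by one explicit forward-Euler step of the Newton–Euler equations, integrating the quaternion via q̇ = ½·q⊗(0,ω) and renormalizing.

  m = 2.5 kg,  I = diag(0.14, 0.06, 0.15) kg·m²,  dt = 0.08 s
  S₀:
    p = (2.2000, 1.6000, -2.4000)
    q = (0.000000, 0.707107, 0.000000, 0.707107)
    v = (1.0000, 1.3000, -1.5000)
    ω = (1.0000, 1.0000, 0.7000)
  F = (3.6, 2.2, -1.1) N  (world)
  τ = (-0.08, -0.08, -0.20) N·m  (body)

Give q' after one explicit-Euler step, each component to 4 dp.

q' = (-0.0480, 0.6775, 0.0085, 0.7339)

Hamilton product q⊗(0,ω) = (-1.2020819, -0.7071070, 0.2121321, 0.7071070)
updated quaternion q' = (-0.0480, 0.6775, 0.0085, 0.7339)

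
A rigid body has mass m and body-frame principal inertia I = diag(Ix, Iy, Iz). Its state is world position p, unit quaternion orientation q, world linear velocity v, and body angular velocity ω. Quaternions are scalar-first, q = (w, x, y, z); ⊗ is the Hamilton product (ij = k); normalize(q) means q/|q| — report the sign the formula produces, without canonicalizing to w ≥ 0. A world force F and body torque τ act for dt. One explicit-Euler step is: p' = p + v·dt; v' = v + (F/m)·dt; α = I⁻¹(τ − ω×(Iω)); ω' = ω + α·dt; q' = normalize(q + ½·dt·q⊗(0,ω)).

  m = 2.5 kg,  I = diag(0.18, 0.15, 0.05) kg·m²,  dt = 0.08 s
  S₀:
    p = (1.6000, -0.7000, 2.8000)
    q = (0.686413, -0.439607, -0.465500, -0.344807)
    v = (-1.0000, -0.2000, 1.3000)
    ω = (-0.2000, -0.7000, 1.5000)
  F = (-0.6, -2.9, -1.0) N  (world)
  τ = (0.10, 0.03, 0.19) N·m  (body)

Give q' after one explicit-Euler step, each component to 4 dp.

2q̇ = q⊗(0,ω) = (0.1034391, -1.0768975, 0.2478828, 1.2442444)
q + ½dt·q⊗(0,ω), renormalized = (0.6890, -0.4816, -0.4546, -0.2944)

q' = (0.6890, -0.4816, -0.4546, -0.2944)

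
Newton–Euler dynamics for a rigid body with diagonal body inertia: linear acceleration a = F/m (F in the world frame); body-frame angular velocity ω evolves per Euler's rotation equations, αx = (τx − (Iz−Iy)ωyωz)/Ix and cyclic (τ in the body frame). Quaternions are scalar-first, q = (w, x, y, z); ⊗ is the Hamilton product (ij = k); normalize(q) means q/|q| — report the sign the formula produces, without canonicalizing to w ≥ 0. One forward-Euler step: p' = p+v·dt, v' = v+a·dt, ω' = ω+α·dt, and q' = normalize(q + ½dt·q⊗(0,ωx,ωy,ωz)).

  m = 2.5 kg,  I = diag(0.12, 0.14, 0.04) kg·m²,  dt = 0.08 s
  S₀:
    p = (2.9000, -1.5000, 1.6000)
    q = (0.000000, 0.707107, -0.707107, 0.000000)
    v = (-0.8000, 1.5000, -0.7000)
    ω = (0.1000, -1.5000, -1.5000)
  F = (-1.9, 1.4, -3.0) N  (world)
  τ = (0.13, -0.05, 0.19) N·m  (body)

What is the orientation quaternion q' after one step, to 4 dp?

q' = (-0.0451, 0.7468, -0.6623, -0.0395)

q⊗(0,ω) = (-1.1313712, 1.0606605, 1.0606605, -0.9899498)
q' = normalize(q + ½dt·q⊗(0,ω)) = (-0.0451, 0.7468, -0.6623, -0.0395)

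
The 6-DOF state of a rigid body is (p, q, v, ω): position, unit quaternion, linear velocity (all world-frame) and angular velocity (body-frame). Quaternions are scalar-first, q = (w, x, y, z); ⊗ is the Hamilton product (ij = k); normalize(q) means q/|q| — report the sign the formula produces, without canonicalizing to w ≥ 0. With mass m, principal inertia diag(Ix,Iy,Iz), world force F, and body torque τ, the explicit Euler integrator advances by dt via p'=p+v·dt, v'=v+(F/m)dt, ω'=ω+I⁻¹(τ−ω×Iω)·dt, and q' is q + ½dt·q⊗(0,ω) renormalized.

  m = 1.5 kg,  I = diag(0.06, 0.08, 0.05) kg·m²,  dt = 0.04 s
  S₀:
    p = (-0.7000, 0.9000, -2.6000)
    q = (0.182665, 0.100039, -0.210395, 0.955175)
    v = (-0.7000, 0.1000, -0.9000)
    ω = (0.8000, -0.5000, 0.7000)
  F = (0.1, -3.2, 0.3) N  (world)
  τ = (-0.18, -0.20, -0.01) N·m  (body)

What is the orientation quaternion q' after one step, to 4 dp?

q' = (0.1655, 0.1095, -0.1983, 0.9598)

q⊗(0,ω) = (-0.8538512, 0.4764430, 0.6027802, 0.2461620)
q + ½dt·q⊗(0,ω), renormalized = (0.1655, 0.1095, -0.1983, 0.9598)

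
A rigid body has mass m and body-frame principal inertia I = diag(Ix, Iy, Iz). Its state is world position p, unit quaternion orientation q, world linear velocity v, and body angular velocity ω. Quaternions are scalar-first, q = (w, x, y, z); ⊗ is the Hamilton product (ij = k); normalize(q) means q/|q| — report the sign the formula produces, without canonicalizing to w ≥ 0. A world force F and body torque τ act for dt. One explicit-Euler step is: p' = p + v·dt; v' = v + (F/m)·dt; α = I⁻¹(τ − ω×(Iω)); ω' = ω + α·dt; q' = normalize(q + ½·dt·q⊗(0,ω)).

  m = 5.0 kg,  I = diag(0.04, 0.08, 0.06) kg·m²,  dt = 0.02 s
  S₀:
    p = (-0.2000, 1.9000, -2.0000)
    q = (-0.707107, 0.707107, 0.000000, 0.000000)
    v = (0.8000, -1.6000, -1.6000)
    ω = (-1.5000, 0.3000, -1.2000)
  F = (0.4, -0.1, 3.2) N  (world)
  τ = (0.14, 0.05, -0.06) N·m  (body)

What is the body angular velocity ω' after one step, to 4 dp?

ω×(Iω) gyroscopic = (0.0072, -0.0360, -0.0180)
angular accel α = (3.3200, 1.0750, -0.7000)
ω' = ω + α·dt = (-1.4336, 0.3215, -1.2140)

ω' = (-1.4336, 0.3215, -1.2140)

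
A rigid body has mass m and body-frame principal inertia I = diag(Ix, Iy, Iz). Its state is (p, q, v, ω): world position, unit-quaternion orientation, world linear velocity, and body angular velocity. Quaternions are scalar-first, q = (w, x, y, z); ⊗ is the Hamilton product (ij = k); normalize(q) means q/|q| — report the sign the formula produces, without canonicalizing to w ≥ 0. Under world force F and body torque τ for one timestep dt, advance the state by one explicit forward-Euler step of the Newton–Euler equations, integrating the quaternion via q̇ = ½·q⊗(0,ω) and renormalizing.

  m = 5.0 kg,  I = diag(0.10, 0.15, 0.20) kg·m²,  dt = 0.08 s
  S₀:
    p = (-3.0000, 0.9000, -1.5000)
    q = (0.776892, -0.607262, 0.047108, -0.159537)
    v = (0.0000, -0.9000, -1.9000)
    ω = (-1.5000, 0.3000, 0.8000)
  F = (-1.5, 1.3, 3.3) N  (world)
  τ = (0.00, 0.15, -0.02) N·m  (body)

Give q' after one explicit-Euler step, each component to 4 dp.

q' = (0.7432, -0.6489, 0.0852, -0.1388)

q⊗(0,ω) = (-0.7973958, -1.0797905, 0.9581827, 0.5099970)
q + ½dt·q⊗(0,ω), renormalized = (0.7432, -0.6489, 0.0852, -0.1388)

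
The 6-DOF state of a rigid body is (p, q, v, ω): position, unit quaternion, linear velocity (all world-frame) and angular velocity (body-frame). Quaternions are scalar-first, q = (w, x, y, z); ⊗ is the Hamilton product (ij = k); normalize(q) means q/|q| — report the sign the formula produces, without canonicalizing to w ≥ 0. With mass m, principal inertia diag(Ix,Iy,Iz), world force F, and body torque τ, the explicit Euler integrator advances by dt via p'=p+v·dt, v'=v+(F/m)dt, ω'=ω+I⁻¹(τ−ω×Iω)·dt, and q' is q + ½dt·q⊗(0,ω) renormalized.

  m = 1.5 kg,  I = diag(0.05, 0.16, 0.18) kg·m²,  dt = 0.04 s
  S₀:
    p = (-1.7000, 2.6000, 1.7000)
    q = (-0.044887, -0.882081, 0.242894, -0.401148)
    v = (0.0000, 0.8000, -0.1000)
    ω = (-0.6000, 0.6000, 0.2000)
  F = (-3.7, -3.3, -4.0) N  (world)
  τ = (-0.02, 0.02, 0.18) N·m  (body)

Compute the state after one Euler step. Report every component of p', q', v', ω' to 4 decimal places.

p' = (-1.7000, 2.6320, 1.6960)
q' = (-0.0568, -0.8756, 0.2507, -0.4089)
v' = (-0.0987, 0.7120, -0.2067)
ω' = (-0.6179, 0.6011, 0.2488)

p + v·dt = (-1.7000, 2.6320, 1.6960)
v' = v + a·dt = (-0.0987, 0.7120, -0.2067)
α = I⁻¹(τ − ω×Iω) = (-0.4480, 0.0275, 1.2200)
new body rate ω' = (-0.6179, 0.6011, 0.2488)
2q̇ = q⊗(0,ω) = (-0.5947554, 0.3161998, 0.3901728, -0.3924896)
q' = normalize(q + ½dt·q⊗(0,ω)) = (-0.0568, -0.8756, 0.2507, -0.4089)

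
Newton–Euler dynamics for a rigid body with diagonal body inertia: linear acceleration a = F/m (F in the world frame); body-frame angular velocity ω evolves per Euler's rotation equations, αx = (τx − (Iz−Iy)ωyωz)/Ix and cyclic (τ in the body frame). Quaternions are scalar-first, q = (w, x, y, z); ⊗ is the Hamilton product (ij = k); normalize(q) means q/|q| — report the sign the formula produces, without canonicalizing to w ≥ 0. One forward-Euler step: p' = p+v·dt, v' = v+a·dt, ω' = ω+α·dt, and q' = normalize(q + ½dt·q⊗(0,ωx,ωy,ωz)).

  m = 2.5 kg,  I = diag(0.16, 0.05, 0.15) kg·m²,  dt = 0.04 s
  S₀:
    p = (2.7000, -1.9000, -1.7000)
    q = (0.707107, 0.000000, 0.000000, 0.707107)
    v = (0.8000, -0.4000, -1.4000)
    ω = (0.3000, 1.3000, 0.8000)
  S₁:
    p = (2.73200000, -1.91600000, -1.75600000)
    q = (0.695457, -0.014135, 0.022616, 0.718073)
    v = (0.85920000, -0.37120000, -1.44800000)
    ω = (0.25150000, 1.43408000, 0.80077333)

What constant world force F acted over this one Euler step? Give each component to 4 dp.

F = (3.7000, 1.8000, -3.0000)

v₁ − v₀ = (0.05920000, 0.02880000, -0.04800000)
m·(v₁−v₀)/dt = (3.7000, 1.8000, -3.0000)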